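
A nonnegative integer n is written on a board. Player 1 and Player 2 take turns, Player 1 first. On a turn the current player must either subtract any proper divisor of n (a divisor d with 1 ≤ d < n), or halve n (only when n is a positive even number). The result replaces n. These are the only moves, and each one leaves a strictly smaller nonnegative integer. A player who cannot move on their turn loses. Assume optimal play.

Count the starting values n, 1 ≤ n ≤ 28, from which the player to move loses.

14

Compute win/loss labels from the base case upward. A position with no move is L. Any other position is W if it can reach an L in one move, else L.
n=0: no move → L
n=1: no move → L
n=2: →1(L), so W
n=3: →2(W) only, which is W, so L
n=4: →3(L), so W
n=5: →4(W) only, which is W, so L
n=6: →3(L), so W
n=7: →6(W) only, which is W, so L
n=8: →7(L), so W
n=9: →6(W), 8(W) — all W, so L
n=10: →5(L), so W
n=11: →10(W) only, which is W, so L
n=12: →9(L), so W
n=13: →12(W) only, which is W, so L
n=14: →7(L), so W
n=15: →10(W), 12(W), 14(W) — all W, so L
n=16: →15(L), so W
n=17: →16(W) only, which is W, so L
n=18: →9(L), so W
n=19: →18(W) only, which is W, so L
n=20: →15(L), so W
n=21: →14(W), 18(W), 20(W) — all W, so L
n=22: →11(L), so W
n=23: →22(W) only, which is W, so L
n=24: →21(L), so W
n=25: →20(W), 24(W) — all W, so L
n=26: →13(L), so W
n=27: →18(W), 24(W), 26(W) — all W, so L
n=28: →21(L), so W
L entries with 1 ≤ n ≤ 28 (n=0 is outside the asked range and is not counted): n = 1, 3, 5, 7, 9, 11, 13, 15, 17, 19, 21, 23, 25, 27; that makes 14.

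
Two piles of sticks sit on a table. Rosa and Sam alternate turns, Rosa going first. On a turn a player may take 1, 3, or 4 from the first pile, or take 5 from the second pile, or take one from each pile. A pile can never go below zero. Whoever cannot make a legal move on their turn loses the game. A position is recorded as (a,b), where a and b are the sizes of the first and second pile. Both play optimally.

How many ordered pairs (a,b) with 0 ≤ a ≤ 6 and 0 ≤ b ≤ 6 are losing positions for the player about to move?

14

Label each position W (a win for the player to move) or L (a loss). A position with no legal move is L; any other position is W exactly when some move reaches an L, and L when every move reaches a W.
Every move lowers a or b (never raises either), so fill the grid row by row in increasing a, and left to right within a row: each cell's successors are then already labelled.
      b=0  b=1  b=2  b=3  b=4  b=5  b=6
a=0:    L    L    L    L    L    W    W
a=1:    W    W    W    W    W    W    L
a=2:    L    L    L    L    L    W    W
a=3:    W    W    W    W    W    W    L
a=4:    W    W    W    W    W    L    W
a=5:    W    W    W    W    W    W    W
a=6:    W    W    W    W    W    L    W
Cells with no legal move (terminal, hence L): (0,0), (0,1), (0,2), (0,3), (0,4).
The remaining L cells, each justified by listing all of its moves:
(1,6): moves to (0,6)(W), (1,1)(W), (0,5)(W); every one is W ⇒ L
(2,0): the only move is to (1,0)(W), a W ⇒ L
(2,1): moves to (1,1)(W), (1,0)(W); every one is W ⇒ L
(2,2): moves to (1,2)(W), (1,1)(W); every one is W ⇒ L
(2,3): moves to (1,3)(W), (1,2)(W); every one is W ⇒ L
(2,4): moves to (1,4)(W), (1,3)(W); every one is W ⇒ L
(3,6): moves to (2,6)(W), (0,6)(W), (3,1)(W), (2,5)(W); every one is W ⇒ L
(4,5): moves to (3,5)(W), (1,5)(W), (0,5)(W), (4,0)(W), (3,4)(W); every one is W ⇒ L
(6,5): moves to (5,5)(W), (3,5)(W), (2,5)(W), (6,0)(W), (5,4)(W); every one is W ⇒ L
Every other cell has at least one move into one of the L cells above, so it is W.
L cells per row: a=0: 5, a=1: 1, a=2: 5, a=3: 1, a=4: 1, a=5: 0, a=6: 1; total 14.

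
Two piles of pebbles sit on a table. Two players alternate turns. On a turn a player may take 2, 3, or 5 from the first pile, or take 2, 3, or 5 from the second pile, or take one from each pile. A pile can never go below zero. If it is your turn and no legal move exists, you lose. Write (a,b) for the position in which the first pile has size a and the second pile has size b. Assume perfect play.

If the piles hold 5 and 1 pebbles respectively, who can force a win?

Use the standard recursion: the mover loses at a terminal position; elsewhere, the mover wins exactly when some move hands the opponent an L position.
No move ever increases a pile, so every position that can arise here has a ≤ 5 and b ≤ 1; it is enough to label the cells with 0 ≤ a ≤ 5 and 0 ≤ b ≤ 1.
Every move lowers a or b (never raises either), so fill the grid row by row in increasing a, and left to right within a row: each cell's successors are then already labelled.
      b=0  b=1
a=0:    L    L
a=1:    L    W
a=2:    W    W
a=3:    W    W
a=4:    W    L
a=5:    W    W
Cells with no legal move (terminal, hence L): (0,0), (0,1), (1,0).
The remaining L cells, each justified by listing all of its moves:
(4,1): →(2,1)(W), (1,1)(W), (3,0)(W) — all W, so L
Every other cell has at least one move into one of the L cells above, so it is W.
The starting position (5,1) is W: the player to move should move to (0,1), handing over an L position.

The first player wins.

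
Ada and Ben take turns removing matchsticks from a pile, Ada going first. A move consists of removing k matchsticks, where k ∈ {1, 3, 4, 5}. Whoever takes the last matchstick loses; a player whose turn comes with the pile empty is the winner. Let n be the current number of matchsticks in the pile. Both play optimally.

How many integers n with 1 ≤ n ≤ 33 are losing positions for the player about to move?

Compute win/loss labels from the base case upward. A position with no move is W. Any other position is W if it can reach an L in one move, else L.
n=0: no move; the opponent has just taken the last matchstick and therefore loses → W
n=1: L (sole option 0(W) is W)
n=2: W (go to 1, an L position)
n=3: L (options 2(W), 0(W) are all W)
n=4: W (go to 3, an L position)
n=5: W (go to 1, an L position)
n=6: W (go to 3, an L position)
n=7: W (go to 3, an L position)
n=8: W (go to 3, an L position)
n=9: L (options 8(W), 6(W), 5(W), 4(W) are all W)
n=10: W (go to 9, an L position)
n=11: L (options 10(W), 8(W), 7(W), 6(W) are all W)
n=12: W (go to 11, an L position)
n=13: W (go to 9, an L position)
n=14: W (go to 11, an L position)
n=15: W (go to 11, an L position)
n=16: W (go to 11, an L position)
n=17: L (options 16(W), 14(W), 13(W), 12(W) are all W)
n=18: W (go to 17, an L position)
n=19: L (options 18(W), 16(W), 15(W), 14(W) are all W)
n=20: W (go to 19, an L position)
n=21: W (go to 17, an L position)
n=22: W (go to 19, an L position)
n=23: W (go to 19, an L position)
n=24: W (go to 19, an L position)
n=25: L (options 24(W), 22(W), 21(W), 20(W) are all W)
n=26: W (go to 25, an L position)
n=27: L (options 26(W), 24(W), 23(W), 22(W) are all W)
n=28: W (go to 27, an L position)
n=29: W (go to 25, an L position)
n=30: W (go to 27, an L position)
n=31: W (go to 27, an L position)
n=32: W (go to 27, an L position)
n=33: L (options 32(W), 30(W), 29(W), 28(W) are all W)
L entries with 1 ≤ n ≤ 33 (the range starts at n=1): n = 1, 3, 9, 11, 17, 19, 25, 27, 33; that makes 9.

9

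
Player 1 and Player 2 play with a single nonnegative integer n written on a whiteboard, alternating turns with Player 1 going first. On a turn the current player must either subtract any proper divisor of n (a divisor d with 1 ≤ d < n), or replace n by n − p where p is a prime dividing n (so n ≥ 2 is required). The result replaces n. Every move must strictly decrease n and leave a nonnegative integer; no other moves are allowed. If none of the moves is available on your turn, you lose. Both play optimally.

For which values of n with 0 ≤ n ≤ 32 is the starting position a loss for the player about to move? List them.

0, 1, 4, 9, 14, 20, 26, 32

Build the W/L table. Terminal = L. A non-terminal position is W if it has a move to some L; otherwise it is L.
n=0: no move → L
n=1: no move → L
n=2: reaches L-position 0 → W
n=3: reaches L-position 0 → W
n=4: only reaches 2(W), 3(W), all W → L
n=5: reaches L-position 0 → W
n=6: reaches L-position 4 → W
n=7: reaches L-position 0 → W
n=8: reaches L-position 4 → W
n=9: only reaches 6(W), 8(W), all W → L
n=10: reaches L-position 9 → W
n=11: reaches L-position 0 → W
n=12: reaches L-position 9 → W
n=13: reaches L-position 0 → W
n=14: only reaches 7(W), 12(W), 13(W), all W → L
n=15: reaches L-position 14 → W
n=16: reaches L-position 14 → W
n=17: reaches L-position 0 → W
n=18: reaches L-position 9 → W
n=19: reaches L-position 0 → W
n=20: only reaches 10(W), 15(W), 16(W), 18(W), 19(W), all W → L
n=21: reaches L-position 14 → W
n=22: reaches L-position 20 → W
n=23: reaches L-position 0 → W
n=24: reaches L-position 20 → W
n=25: reaches L-position 20 → W
n=26: only reaches 13(W), 24(W), 25(W), all W → L
n=27: reaches L-position 26 → W
n=28: reaches L-position 14 → W
n=29: reaches L-position 0 → W
n=30: reaches L-position 20 → W
n=31: reaches L-position 0 → W
n=32: only reaches 16(W), 24(W), 28(W), 30(W), 31(W), all W → L
The losing starting values of n are exactly the entries labelled L in this table (8 of them).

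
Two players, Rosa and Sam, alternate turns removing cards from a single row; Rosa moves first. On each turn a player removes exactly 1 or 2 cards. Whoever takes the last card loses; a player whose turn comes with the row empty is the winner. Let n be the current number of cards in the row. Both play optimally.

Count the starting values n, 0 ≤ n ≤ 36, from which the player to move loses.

12

Build the W/L table. Terminal = W. A non-terminal position is W if it has a move to some L; otherwise it is L.
n=0: no move; the opponent has just taken the last card and therefore loses → W
n=1: L (sole option 0(W) is W)
n=2: W (go to 1, an L position)
n=3: W (go to 1, an L position)
n=4: L (options 3(W), 2(W) are all W)
n=5: W (go to 4, an L position)
n=6: W (go to 4, an L position)
n=7: L (options 6(W), 5(W) are all W)
n=8: W (go to 7, an L position)
n=9: W (go to 7, an L position)
n=10: L (options 9(W), 8(W) are all W)
n=11: W (go to 10, an L position)
n=12: W (go to 10, an L position)
n=13: L (options 12(W), 11(W) are all W)
n=14: W (go to 13, an L position)
n=15: W (go to 13, an L position)
n=16: L (options 15(W), 14(W) are all W)
n=17: W (go to 16, an L position)
n=18: W (go to 16, an L position)
n=19: L (options 18(W), 17(W) are all W)
n=20: W (go to 19, an L position)
n=21: W (go to 19, an L position)
n=22: L (options 21(W), 20(W) are all W)
n=23: W (go to 22, an L position)
n=24: W (go to 22, an L position)
n=25: L (options 24(W), 23(W) are all W)
n=26: W (go to 25, an L position)
n=27: W (go to 25, an L position)
n=28: L (options 27(W), 26(W) are all W)
n=29: W (go to 28, an L position)
n=30: W (go to 28, an L position)
n=31: L (options 30(W), 29(W) are all W)
n=32: W (go to 31, an L position)
n=33: W (go to 31, an L position)
n=34: L (options 33(W), 32(W) are all W)
n=35: W (go to 34, an L position)
n=36: W (go to 34, an L position)
L entries with 0 ≤ n ≤ 36: n = 1, 4, 7, 10, 13, 16, 19, 22, 25, 28, 31, 34; that makes 12.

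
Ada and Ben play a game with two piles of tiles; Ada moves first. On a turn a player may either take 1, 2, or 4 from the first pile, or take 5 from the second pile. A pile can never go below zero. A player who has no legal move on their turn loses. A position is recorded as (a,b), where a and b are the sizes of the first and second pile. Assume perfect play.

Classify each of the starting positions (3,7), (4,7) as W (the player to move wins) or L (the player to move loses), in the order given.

(3,7): W, (4,7): L

Positions with no move are L. A position that does have a move is losing for the player to move precisely when every available move leads to a winning position for the opponent. Fill in the labels:
No move ever increases a pile, so every position that can arise here has a ≤ 4 and b ≤ 7; it is enough to label the cells with 0 ≤ a ≤ 4 and 0 ≤ b ≤ 7.
Every move lowers a or b (never raises either), so fill the grid row by row in increasing a, and left to right within a row: each cell's successors are then already labelled.
      b=0  b=1  b=2  b=3  b=4  b=5  b=6  b=7
a=0:    L    L    L    L    L    W    W    W
a=1:    W    W    W    W    W    L    L    L
a=2:    W    W    W    W    W    W    W    W
a=3:    L    L    L    L    L    W    W    W
a=4:    W    W    W    W    W    L    L    L
Cells with no legal move (terminal, hence L): (0,0), (0,1), (0,2), (0,3), (0,4).
The remaining L cells, each justified by listing all of its moves:
(1,5): only reaches (0,5)(W), (1,0)(W), all W → L
(1,6): only reaches (0,6)(W), (1,1)(W), all W → L
(1,7): only reaches (0,7)(W), (1,2)(W), all W → L
(3,0): only reaches (2,0)(W), (1,0)(W), all W → L
(3,1): only reaches (2,1)(W), (1,1)(W), all W → L
(3,2): only reaches (2,2)(W), (1,2)(W), all W → L
(3,3): only reaches (2,3)(W), (1,3)(W), all W → L
(3,4): only reaches (2,4)(W), (1,4)(W), all W → L
(4,5): only reaches (3,5)(W), (2,5)(W), (0,5)(W), (4,0)(W), all W → L
(4,6): only reaches (3,6)(W), (2,6)(W), (0,6)(W), (4,1)(W), all W → L
(4,7): only reaches (3,7)(W), (2,7)(W), (0,7)(W), (4,2)(W), all W → L
Every other cell has at least one move into one of the L cells above, so it is W.
(3,7): the move to (1,7) reaches an L cell, so W
(4,7): one of the L cells justified above, so L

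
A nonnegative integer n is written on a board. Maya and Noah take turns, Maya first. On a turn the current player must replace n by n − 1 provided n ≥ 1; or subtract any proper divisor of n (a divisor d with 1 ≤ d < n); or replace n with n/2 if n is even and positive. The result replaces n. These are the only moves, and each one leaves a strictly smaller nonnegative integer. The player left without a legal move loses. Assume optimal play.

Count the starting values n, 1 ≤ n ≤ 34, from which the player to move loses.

16

Build the W/L table. Terminal = L. A non-terminal position is W if it has a move to some L; otherwise it is L.
n=0: no move → L
n=1: can move to 0, which is L ⇒ W
n=2: the only move is to 1(W), a W ⇒ L
n=3: can move to 2, which is L ⇒ W
n=4: can move to 2, which is L ⇒ W
n=5: the only move is to 4(W), a W ⇒ L
n=6: can move to 5, which is L ⇒ W
n=7: the only move is to 6(W), a W ⇒ L
n=8: can move to 7, which is L ⇒ W
n=9: moves to 6(W), 8(W); every one is W ⇒ L
n=10: can move to 5, which is L ⇒ W
n=11: the only move is to 10(W), a W ⇒ L
n=12: can move to 9, which is L ⇒ W
n=13: the only move is to 12(W), a W ⇒ L
n=14: can move to 7, which is L ⇒ W
n=15: moves to 10(W), 12(W), 14(W); every one is W ⇒ L
n=16: can move to 15, which is L ⇒ W
n=17: the only move is to 16(W), a W ⇒ L
n=18: can move to 9, which is L ⇒ W
n=19: the only move is to 18(W), a W ⇒ L
n=20: can move to 15, which is L ⇒ W
n=21: moves to 14(W), 18(W), 20(W); every one is W ⇒ L
n=22: can move to 11, which is L ⇒ W
n=23: the only move is to 22(W), a W ⇒ L
n=24: can move to 21, which is L ⇒ W
n=25: moves to 20(W), 24(W); every one is W ⇒ L
n=26: can move to 13, which is L ⇒ W
n=27: moves to 18(W), 24(W), 26(W); every one is W ⇒ L
n=28: can move to 21, which is L ⇒ W
n=29: the only move is to 28(W), a W ⇒ L
n=30: can move to 15, which is L ⇒ W
n=31: the only move is to 30(W), a W ⇒ L
n=32: can move to 31, which is L ⇒ W
n=33: moves to 22(W), 30(W), 32(W); every one is W ⇒ L
n=34: can move to 17, which is L ⇒ W
L entries with 1 ≤ n ≤ 34 (n=0 is outside the asked range and is not counted): n = 2, 5, 7, 9, 11, 13, 15, 17, 19, 21, 23, 25, 27, 29, 31, 33; that makes 16.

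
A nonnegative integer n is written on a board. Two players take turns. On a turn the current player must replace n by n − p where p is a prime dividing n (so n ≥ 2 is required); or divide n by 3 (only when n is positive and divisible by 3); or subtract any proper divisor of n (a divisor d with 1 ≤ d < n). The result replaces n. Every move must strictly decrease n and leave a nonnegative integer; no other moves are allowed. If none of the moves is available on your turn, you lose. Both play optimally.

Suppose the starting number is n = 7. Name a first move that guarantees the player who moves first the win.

Move to 0.

Build the W/L table. Terminal = L. A non-terminal position is W if it has a move to some L; otherwise it is L.
n=0: no move → L
n=1: no move → L
n=2: →0(L), so W
n=3: →0(L), so W
n=4: →2(W), 3(W) — all W, so L
n=5: →0(L), so W
n=6: →4(L), so W
n=7: →0(L), so W
From 7, the L positions reachable in one move are: 0.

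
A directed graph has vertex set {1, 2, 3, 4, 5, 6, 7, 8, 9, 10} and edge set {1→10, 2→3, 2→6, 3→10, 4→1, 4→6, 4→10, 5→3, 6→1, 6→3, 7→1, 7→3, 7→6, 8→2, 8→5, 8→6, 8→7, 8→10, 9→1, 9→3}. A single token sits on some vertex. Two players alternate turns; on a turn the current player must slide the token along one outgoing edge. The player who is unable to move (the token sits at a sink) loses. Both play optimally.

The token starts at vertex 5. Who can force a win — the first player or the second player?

Use the standard recursion: the mover loses at a terminal position; elsewhere, the mover wins exactly when some move hands the opponent an L position.
Every edge goes from a vertex to one that appears earlier in the order 10, 3, 1, 6, 7, 9, 2, 4, 5, 8, so processing vertices in that order labels each vertex after all of its successors.
10: no outgoing edge → L
3: →10(L), so W
1: →10(L), so W
6: →1(W), 3(W) — all W, so L
7: →6(L), so W
9: →1(W), 3(W) — all W, so L
2: →6(L), so W
4: →6(L), so W
5: →3(W) only, which is W, so L
8: →5(L), so W
The starting position 5 is L: whatever the player to move does, the opponent receives a W position.

The second player wins.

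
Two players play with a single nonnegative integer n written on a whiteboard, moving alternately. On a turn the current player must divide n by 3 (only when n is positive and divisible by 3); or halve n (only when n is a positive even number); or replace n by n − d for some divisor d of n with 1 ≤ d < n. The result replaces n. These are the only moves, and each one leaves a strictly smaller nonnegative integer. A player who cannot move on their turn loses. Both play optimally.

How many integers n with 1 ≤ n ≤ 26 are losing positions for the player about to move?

11

Use the standard recursion: the mover loses at a terminal position; elsewhere, the mover wins exactly when some move hands the opponent an L position.
n=0: no move → L
n=1: no move → L
n=2: reaches L-position 1 → W
n=3: reaches L-position 1 → W
n=4: only reaches 2(W), 3(W), all W → L
n=5: reaches L-position 4 → W
n=6: reaches L-position 4 → W
n=7: only reaches 6(W), which is W → L
n=8: reaches L-position 4 → W
n=9: only reaches 3(W), 6(W), 8(W), all W → L
n=10: reaches L-position 9 → W
n=11: only reaches 10(W), which is W → L
n=12: reaches L-position 4 → W
n=13: only reaches 12(W), which is W → L
n=14: reaches L-position 7 → W
n=15: only reaches 5(W), 10(W), 12(W), 14(W), all W → L
n=16: reaches L-position 15 → W
n=17: only reaches 16(W), which is W → L
n=18: reaches L-position 9 → W
n=19: only reaches 18(W), which is W → L
n=20: reaches L-position 15 → W
n=21: reaches L-position 7 → W
n=22: reaches L-position 11 → W
n=23: only reaches 22(W), which is W → L
n=24: reaches L-position 23 → W
n=25: only reaches 20(W), 24(W), all W → L
n=26: reaches L-position 13 → W
L entries with 1 ≤ n ≤ 26 (n=0 is outside the asked range and is not counted): n = 1, 4, 7, 9, 11, 13, 15, 17, 19, 23, 25; that makes 11.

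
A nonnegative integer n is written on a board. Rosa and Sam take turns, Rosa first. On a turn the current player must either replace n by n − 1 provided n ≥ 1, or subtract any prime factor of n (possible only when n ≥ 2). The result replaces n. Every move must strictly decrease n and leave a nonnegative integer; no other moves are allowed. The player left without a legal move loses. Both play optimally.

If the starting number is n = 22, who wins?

Rosa wins.

Use the standard recursion: the mover loses at a terminal position; elsewhere, the mover wins exactly when some move hands the opponent an L position.
n=0: no move → L
n=1: →0(L), so W
n=2: →0(L), so W
n=3: →0(L), so W
n=4: →2(W), 3(W) — all W, so L
n=5: →0(L), so W
n=6: →4(L), so W
n=7: →0(L), so W
n=8: →6(W), 7(W) — all W, so L
n=9: →8(L), so W
n=10: →8(L), so W
n=11: →0(L), so W
n=12: →9(W), 10(W), 11(W) — all W, so L
n=13: →0(L), so W
n=14: →12(L), so W
n=15: →12(L), so W
n=16: →14(W), 15(W) — all W, so L
n=17: →0(L), so W
n=18: →16(L), so W
n=19: →0(L), so W
n=20: →15(W), 18(W), 19(W) — all W, so L
n=21: →20(L), so W
n=22: →20(L), so W
The starting position 22 is W: Rosa should move to 20, handing over an L position.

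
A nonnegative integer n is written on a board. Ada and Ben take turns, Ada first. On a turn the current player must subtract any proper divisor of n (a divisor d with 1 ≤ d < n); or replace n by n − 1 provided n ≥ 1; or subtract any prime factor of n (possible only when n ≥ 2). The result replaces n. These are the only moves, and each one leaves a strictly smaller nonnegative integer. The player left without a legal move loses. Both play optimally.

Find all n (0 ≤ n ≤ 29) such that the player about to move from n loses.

0, 4, 9, 14, 20, 26

Use the standard recursion: the mover loses at a terminal position; elsewhere, the mover wins exactly when some move hands the opponent an L position.
n=0: no move → L
n=1: →0(L), so W
n=2: →0(L), so W
n=3: →0(L), so W
n=4: →2(W), 3(W) — all W, so L
n=5: →0(L), so W
n=6: →4(L), so W
n=7: →0(L), so W
n=8: →4(L), so W
n=9: →6(W), 8(W) — all W, so L
n=10: →9(L), so W
n=11: →0(L), so W
n=12: →9(L), so W
n=13: →0(L), so W
n=14: →7(W), 12(W), 13(W) — all W, so L
n=15: →14(L), so W
n=16: →14(L), so W
n=17: →0(L), so W
n=18: →9(L), so W
n=19: →0(L), so W
n=20: →10(W), 15(W), 16(W), 18(W), 19(W) — all W, so L
n=21: →14(L), so W
n=22: →20(L), so W
n=23: →0(L), so W
n=24: →20(L), so W
n=25: →20(L), so W
n=26: →13(W), 24(W), 25(W) — all W, so L
n=27: →26(L), so W
n=28: →14(L), so W
n=29: →0(L), so W
The losing starting values of n are exactly the entries labelled L in this table (6 of them).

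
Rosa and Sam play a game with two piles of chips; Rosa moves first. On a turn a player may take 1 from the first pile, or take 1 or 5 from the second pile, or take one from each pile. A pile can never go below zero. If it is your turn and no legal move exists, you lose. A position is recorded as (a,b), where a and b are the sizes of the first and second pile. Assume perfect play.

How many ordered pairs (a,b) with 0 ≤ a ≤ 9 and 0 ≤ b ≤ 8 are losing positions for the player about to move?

25

Classify positions by backward induction: terminal positions (no move available) are L. From any other position, the mover wins iff some move reaches an L.
Every move lowers a or b (never raises either), so fill the grid row by row in increasing a, and left to right within a row: each cell's successors are then already labelled.
      b=0  b=1  b=2  b=3  b=4  b=5  b=6  b=7  b=8
a=0:    L    W    L    W    L    W    L    W    L
a=1:    W    W    W    W    W    W    W    W    W
a=2:    L    W    L    W    L    W    L    W    L
a=3:    W    W    W    W    W    W    W    W    W
a=4:    L    W    L    W    L    W    L    W    L
a=5:    W    W    W    W    W    W    W    W    W
a=6:    L    W    L    W    L    W    L    W    L
a=7:    W    W    W    W    W    W    W    W    W
a=8:    L    W    L    W    L    W    L    W    L
a=9:    W    W    W    W    W    W    W    W    W
Cells with no legal move (terminal, hence L): (0,0).
The remaining L cells, each justified by listing all of its moves:
(0,2): →(0,1)(W) only, which is W, so L
(0,4): →(0,3)(W) only, which is W, so L
(0,6): →(0,5)(W), (0,1)(W) — all W, so L
(0,8): →(0,7)(W), (0,3)(W) — all W, so L
(2,0): →(1,0)(W) only, which is W, so L
(2,2): →(1,2)(W), (2,1)(W), (1,1)(W) — all W, so L
(2,4): →(1,4)(W), (2,3)(W), (1,3)(W) — all W, so L
(2,6): →(1,6)(W), (2,5)(W), (2,1)(W), (1,5)(W) — all W, so L
(2,8): →(1,8)(W), (2,7)(W), (2,3)(W), (1,7)(W) — all W, so L
(4,0): →(3,0)(W) only, which is W, so L
(4,2): →(3,2)(W), (4,1)(W), (3,1)(W) — all W, so L
(4,4): →(3,4)(W), (4,3)(W), (3,3)(W) — all W, so L
(4,6): →(3,6)(W), (4,5)(W), (4,1)(W), (3,5)(W) — all W, so L
(4,8): →(3,8)(W), (4,7)(W), (4,3)(W), (3,7)(W) — all W, so L
(6,0): →(5,0)(W) only, which is W, so L
(6,2): →(5,2)(W), (6,1)(W), (5,1)(W) — all W, so L
(6,4): →(5,4)(W), (6,3)(W), (5,3)(W) — all W, so L
(6,6): →(5,6)(W), (6,5)(W), (6,1)(W), (5,5)(W) — all W, so L
(6,8): →(5,8)(W), (6,7)(W), (6,3)(W), (5,7)(W) — all W, so L
(8,0): →(7,0)(W) only, which is W, so L
(8,2): →(7,2)(W), (8,1)(W), (7,1)(W) — all W, so L
(8,4): →(7,4)(W), (8,3)(W), (7,3)(W) — all W, so L
(8,6): →(7,6)(W), (8,5)(W), (8,1)(W), (7,5)(W) — all W, so L
(8,8): →(7,8)(W), (8,7)(W), (8,3)(W), (7,7)(W) — all W, so L
Every other cell has at least one move into one of the L cells above, so it is W.
L cells per row: a=0: 5, a=1: 0, a=2: 5, a=3: 0, a=4: 5, a=5: 0, a=6: 5, a=7: 0, a=8: 5, a=9: 0; total 25.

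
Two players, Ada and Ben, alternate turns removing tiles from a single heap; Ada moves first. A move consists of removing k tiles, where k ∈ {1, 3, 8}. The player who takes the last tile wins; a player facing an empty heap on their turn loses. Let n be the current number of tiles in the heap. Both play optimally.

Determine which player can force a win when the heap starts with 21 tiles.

Work bottom-up. With no move the player to move loses. Otherwise the position is W if at least one move leads to an L position for the opponent, and L if every move leads to a W.
n=0: no move → L
n=1: W (go to 0, an L position)
n=2: L (sole option 1(W) is W)
n=3: W (go to 2, an L position)
n=4: L (options 3(W), 1(W) are all W)
n=5: W (go to 4, an L position)
n=6: L (options 5(W), 3(W) are all W)
n=7: W (go to 6, an L position)
n=8: W (go to 0, an L position)
n=9: W (go to 6, an L position)
n=10: W (go to 2, an L position)
n=11: L (options 10(W), 8(W), 3(W) are all W)
n=12: W (go to 11, an L position)
n=13: L (options 12(W), 10(W), 5(W) are all W)
n=14: W (go to 13, an L position)
n=15: L (options 14(W), 12(W), 7(W) are all W)
n=16: W (go to 15, an L position)
n=17: L (options 16(W), 14(W), 9(W) are all W)
n=18: W (go to 17, an L position)
n=19: W (go to 11, an L position)
n=20: W (go to 17, an L position)
n=21: W (go to 13, an L position)
The starting position 21 is W: Ada should remove 8, leaving 13, handing over an L position.

Ada wins.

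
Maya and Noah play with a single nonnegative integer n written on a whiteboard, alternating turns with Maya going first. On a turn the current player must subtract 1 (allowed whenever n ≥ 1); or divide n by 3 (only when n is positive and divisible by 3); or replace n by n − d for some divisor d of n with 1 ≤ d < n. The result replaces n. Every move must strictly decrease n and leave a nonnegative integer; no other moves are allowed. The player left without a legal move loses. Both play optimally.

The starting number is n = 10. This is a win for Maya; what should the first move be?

Move to 5.

Use the standard recursion: the mover loses at a terminal position; elsewhere, the mover wins exactly when some move hands the opponent an L position.
n=0: no move → L
n=1: →0(L), so W
n=2: →1(W) only, which is W, so L
n=3: →2(L), so W
n=4: →2(L), so W
n=5: →4(W) only, which is W, so L
n=6: →2(L), so W
n=7: →6(W) only, which is W, so L
n=8: →7(L), so W
n=9: →3(W), 6(W), 8(W) — all W, so L
n=10: →5(L), so W
From 10, the L positions reachable in one move are: 5, 9. Any move reaching one of these is winning.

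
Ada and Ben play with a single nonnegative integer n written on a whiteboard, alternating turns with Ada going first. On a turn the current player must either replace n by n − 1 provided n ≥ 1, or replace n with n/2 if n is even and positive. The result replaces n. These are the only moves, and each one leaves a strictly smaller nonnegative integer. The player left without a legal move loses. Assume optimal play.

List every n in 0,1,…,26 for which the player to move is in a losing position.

0, 2, 5, 7, 9, 11, 13, 15, 17, 19, 21, 23, 25

Positions with no move are L. A position that does have a move is losing for the player to move precisely when every available move leads to a winning position for the opponent. Fill in the labels:
n=0: no move → L
n=1: W (go to 0, an L position)
n=2: L (sole option 1(W) is W)
n=3: W (go to 2, an L position)
n=4: W (go to 2, an L position)
n=5: L (sole option 4(W) is W)
n=6: W (go to 5, an L position)
n=7: L (sole option 6(W) is W)
n=8: W (go to 7, an L position)
n=9: L (sole option 8(W) is W)
n=10: W (go to 5, an L position)
n=11: L (sole option 10(W) is W)
n=12: W (go to 11, an L position)
n=13: L (sole option 12(W) is W)
n=14: W (go to 7, an L position)
n=15: L (sole option 14(W) is W)
n=16: W (go to 15, an L position)
n=17: L (sole option 16(W) is W)
n=18: W (go to 9, an L position)
n=19: L (sole option 18(W) is W)
n=20: W (go to 19, an L position)
n=21: L (sole option 20(W) is W)
n=22: W (go to 11, an L position)
n=23: L (sole option 22(W) is W)
n=24: W (go to 23, an L position)
n=25: L (sole option 24(W) is W)
n=26: W (go to 13, an L position)
Reading off the rows marked L gives the requested list; there are 13 such values of n.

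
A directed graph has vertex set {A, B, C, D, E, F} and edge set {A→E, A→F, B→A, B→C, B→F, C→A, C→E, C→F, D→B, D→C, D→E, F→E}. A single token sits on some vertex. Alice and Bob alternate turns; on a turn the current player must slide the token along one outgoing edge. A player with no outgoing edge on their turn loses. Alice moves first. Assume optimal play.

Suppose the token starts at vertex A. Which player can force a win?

Alice wins.

Classify positions by backward induction: terminal positions (no move available) are L. From any other position, the mover wins iff some move reaches an L.
Every edge goes from a vertex to one that appears earlier in the order E, F, A, C, B, D, so processing vertices in that order labels each vertex after all of its successors.
E: no outgoing edge → L
F: reaches L-position E → W
A: reaches L-position E → W
C: reaches L-position E → W
B: only reaches C(W), A(W), F(W), all W → L
D: reaches L-position B → W
From A Alice can move to E, reaching an L position.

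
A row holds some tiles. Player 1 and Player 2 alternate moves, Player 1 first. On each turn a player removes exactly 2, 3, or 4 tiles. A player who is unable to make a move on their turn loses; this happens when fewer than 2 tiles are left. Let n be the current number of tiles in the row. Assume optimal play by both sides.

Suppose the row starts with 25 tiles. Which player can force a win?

Classify positions by backward induction: terminal positions (no move available) are L. From any other position, the mover wins iff some move reaches an L.
n=0: no move → L
n=1: no move → L
n=2: W (go to 0, an L position)
n=3: W (go to 1, an L position)
n=4: W (go to 1, an L position)
n=5: W (go to 1, an L position)
n=6: L (options 4(W), 3(W), 2(W) are all W)
n=7: L (options 5(W), 4(W), 3(W) are all W)
n=8: W (go to 6, an L position)
n=9: W (go to 7, an L position)
n=10: W (go to 7, an L position)
n=11: W (go to 7, an L position)
n=12: L (options 10(W), 9(W), 8(W) are all W)
n=13: L (options 11(W), 10(W), 9(W) are all W)
n=14: W (go to 12, an L position)
n=15: W (go to 13, an L position)
n=16: W (go to 13, an L position)
n=17: W (go to 13, an L position)
n=18: L (options 16(W), 15(W), 14(W) are all W)
n=19: L (options 17(W), 16(W), 15(W) are all W)
n=20: W (go to 18, an L position)
n=21: W (go to 19, an L position)
n=22: W (go to 19, an L position)
n=23: W (go to 19, an L position)
n=24: L (options 22(W), 21(W), 20(W) are all W)
n=25: L (options 23(W), 22(W), 21(W) are all W)
The starting position 25 is L: whatever Player 1 does, the opponent receives a W position.

Player 2 wins.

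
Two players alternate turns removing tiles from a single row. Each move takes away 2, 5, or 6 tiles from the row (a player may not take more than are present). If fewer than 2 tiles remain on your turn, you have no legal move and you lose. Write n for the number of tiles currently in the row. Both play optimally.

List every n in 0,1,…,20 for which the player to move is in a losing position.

Compute win/loss labels from the base case upward. A position with no move is L. Any other position is W if it can reach an L in one move, else L.
n=0: no move → L
n=1: no move → L
n=2: W (go to 0, an L position)
n=3: W (go to 1, an L position)
n=4: L (sole option 2(W) is W)
n=5: W (go to 0, an L position)
n=6: W (go to 4, an L position)
n=7: W (go to 1, an L position)
n=8: L (options 6(W), 3(W), 2(W) are all W)
n=9: W (go to 4, an L position)
n=10: W (go to 8, an L position)
n=11: L (options 9(W), 6(W), 5(W) are all W)
n=12: L (options 10(W), 7(W), 6(W) are all W)
n=13: W (go to 11, an L position)
n=14: W (go to 12, an L position)
n=15: L (options 13(W), 10(W), 9(W) are all W)
n=16: W (go to 11, an L position)
n=17: W (go to 15, an L position)
n=18: W (go to 12, an L position)
n=19: L (options 17(W), 14(W), 13(W) are all W)
n=20: W (go to 15, an L position)
The losing starting values of n are exactly the entries labelled L in this table (8 of them).

0, 1, 4, 8, 11, 12, 15, 19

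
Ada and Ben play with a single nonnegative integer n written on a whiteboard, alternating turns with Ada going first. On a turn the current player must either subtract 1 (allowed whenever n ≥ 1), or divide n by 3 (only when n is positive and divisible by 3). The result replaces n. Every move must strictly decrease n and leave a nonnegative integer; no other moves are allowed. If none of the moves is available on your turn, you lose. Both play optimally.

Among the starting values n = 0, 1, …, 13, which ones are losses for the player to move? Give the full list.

0, 2, 4, 7, 9, 11, 13

Label each position W (a win for the player to move) or L (a loss). A position with no legal move is L; any other position is W exactly when some move reaches an L, and L when every move reaches a W.
n=0: no move → L
n=1: reaches L-position 0 → W
n=2: only reaches 1(W), which is W → L
n=3: reaches L-position 2 → W
n=4: only reaches 3(W), which is W → L
n=5: reaches L-position 4 → W
n=6: reaches L-position 2 → W
n=7: only reaches 6(W), which is W → L
n=8: reaches L-position 7 → W
n=9: only reaches 3(W), 8(W), all W → L
n=10: reaches L-position 9 → W
n=11: only reaches 10(W), which is W → L
n=12: reaches L-position 4 → W
n=13: only reaches 12(W), which is W → L
Reading off the rows marked L gives the requested list; there are 7 such values of n.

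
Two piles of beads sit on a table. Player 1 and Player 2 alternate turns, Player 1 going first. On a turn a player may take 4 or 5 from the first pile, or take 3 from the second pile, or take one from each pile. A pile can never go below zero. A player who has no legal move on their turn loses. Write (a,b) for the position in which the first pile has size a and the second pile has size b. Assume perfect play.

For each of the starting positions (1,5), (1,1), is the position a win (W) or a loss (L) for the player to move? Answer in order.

(1,5): L, (1,1): W

Classify positions by backward induction: terminal positions (no move available) are L. From any other position, the mover wins iff some move reaches an L.
No move ever increases a pile, so every position that can arise here has a ≤ 1 and b ≤ 5; it is enough to label the cells with 0 ≤ a ≤ 1 and 0 ≤ b ≤ 5.
Every move lowers a or b (never raises either), so fill the grid row by row in increasing a, and left to right within a row: each cell's successors are then already labelled.
      b=0  b=1  b=2  b=3  b=4  b=5
a=0:    L    L    L    W    W    W
a=1:    L    W    W    W    L    L
Cells with no legal move (terminal, hence L): (0,0), (0,1), (0,2), (1,0).
The remaining L cells, each justified by listing all of its moves:
(1,4): only reaches (1,1)(W), (0,3)(W), all W → L
(1,5): only reaches (1,2)(W), (0,4)(W), all W → L
Every other cell has at least one move into one of the L cells above, so it is W.
(1,5): one of the L cells justified above, so L
(1,1): the move to (0,0) reaches an L cell, so W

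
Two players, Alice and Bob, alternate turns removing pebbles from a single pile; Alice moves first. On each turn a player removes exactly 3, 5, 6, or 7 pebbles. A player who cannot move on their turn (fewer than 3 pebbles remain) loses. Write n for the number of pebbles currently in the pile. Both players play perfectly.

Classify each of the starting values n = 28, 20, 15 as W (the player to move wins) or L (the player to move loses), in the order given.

28: W, 20: L, 15: W

Use the standard recursion: the mover loses at a terminal position; elsewhere, the mover wins exactly when some move hands the opponent an L position.
n=0: no move → L
n=1: no move → L
n=2: no move → L
n=3: →0(L), so W
n=4: →1(L), so W
n=5: →2(L), so W
n=6: →1(L), so W
n=7: →2(L), so W
n=8: →2(L), so W
n=9: →2(L), so W
n=10: →7(W), 5(W), 4(W), 3(W) — all W, so L
n=11: →8(W), 6(W), 5(W), 4(W) — all W, so L
n=12: →9(W), 7(W), 6(W), 5(W) — all W, so L
n=13: →10(L), so W
n=14: →11(L), so W
n=15: →12(L), so W
n=16: →11(L), so W
n=17: →12(L), so W
n=18: →12(L), so W
n=19: →12(L), so W
n=20: →17(W), 15(W), 14(W), 13(W) — all W, so L
n=21: →18(W), 16(W), 15(W), 14(W) — all W, so L
n=22: →19(W), 17(W), 16(W), 15(W) — all W, so L
n=23: →20(L), so W
n=24: →21(L), so W
n=25: →22(L), so W
n=26: →21(L), so W
n=27: →22(L), so W
n=28: →22(L), so W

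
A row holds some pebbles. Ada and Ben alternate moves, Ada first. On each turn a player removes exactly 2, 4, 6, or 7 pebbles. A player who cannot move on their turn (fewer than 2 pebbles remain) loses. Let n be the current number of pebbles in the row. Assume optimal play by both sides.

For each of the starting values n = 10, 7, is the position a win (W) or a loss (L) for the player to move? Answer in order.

Build the W/L table. Terminal = L. A non-terminal position is W if it has a move to some L; otherwise it is L.
n=0: no move → L
n=1: no move → L
n=2: reaches L-position 0 → W
n=3: reaches L-position 1 → W
n=4: reaches L-position 0 → W
n=5: reaches L-position 1 → W
n=6: reaches L-position 0 → W
n=7: reaches L-position 1 → W
n=8: reaches L-position 1 → W
n=9: only reaches 7(W), 5(W), 3(W), 2(W), all W → L
n=10: only reaches 8(W), 6(W), 4(W), 3(W), all W → L

10: L, 7: W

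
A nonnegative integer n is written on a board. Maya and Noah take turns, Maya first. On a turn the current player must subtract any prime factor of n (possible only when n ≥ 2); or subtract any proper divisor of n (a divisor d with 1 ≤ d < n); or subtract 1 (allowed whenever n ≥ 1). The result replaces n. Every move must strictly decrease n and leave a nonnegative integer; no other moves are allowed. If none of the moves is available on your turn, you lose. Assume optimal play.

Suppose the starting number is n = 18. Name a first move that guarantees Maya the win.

Work bottom-up. With no move the player to move loses. Otherwise the position is W if at least one move leads to an L position for the opponent, and L if every move leads to a W.
n=0: no move → L
n=1: W (go to 0, an L position)
n=2: W (go to 0, an L position)
n=3: W (go to 0, an L position)
n=4: L (options 2(W), 3(W) are all W)
n=5: W (go to 0, an L position)
n=6: W (go to 4, an L position)
n=7: W (go to 0, an L position)
n=8: W (go to 4, an L position)
n=9: L (options 6(W), 8(W) are all W)
n=10: W (go to 9, an L position)
n=11: W (go to 0, an L position)
n=12: W (go to 9, an L position)
n=13: W (go to 0, an L position)
n=14: L (options 7(W), 12(W), 13(W) are all W)
n=15: W (go to 14, an L position)
n=16: W (go to 14, an L position)
n=17: W (go to 0, an L position)
n=18: W (go to 9, an L position)
From 18, the L positions reachable in one move are: 9.

Move to 9.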